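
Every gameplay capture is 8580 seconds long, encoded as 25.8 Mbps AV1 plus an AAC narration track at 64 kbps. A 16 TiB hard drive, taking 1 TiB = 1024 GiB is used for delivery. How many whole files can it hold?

634

Audio: 64 kbps = 0.064 Mbps.
Total bitrate: 25.864 Mbps.
Per item: 25.864 Mbps × 8580 s = 221,913 Mb = 27,739 MB.
Capacity: 16 TiB = 140,737,488 Mb; 634.20 items → 634 complete.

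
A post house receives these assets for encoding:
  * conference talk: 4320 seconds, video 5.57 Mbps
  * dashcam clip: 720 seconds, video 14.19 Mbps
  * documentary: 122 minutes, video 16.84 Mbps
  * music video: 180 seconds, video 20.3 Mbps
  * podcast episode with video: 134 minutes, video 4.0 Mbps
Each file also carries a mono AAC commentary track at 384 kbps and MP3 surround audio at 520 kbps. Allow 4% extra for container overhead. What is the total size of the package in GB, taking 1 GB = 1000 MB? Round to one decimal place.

27.6 GB

Audio total: 384 + 520 = 904 kbps = 0.904 Mbps.
conference talk: 6.474 Mbps × 4320 s × 1.04 = 29086.4 Mb
dashcam clip: 15.094 Mbps × 720 s × 1.04 = 11302.4 Mb
documentary: 17.744 Mbps × 7320 s × 1.04 = 135081.5 Mb
music video: 21.204 Mbps × 180 s × 1.04 = 3969.4 Mb
podcast episode with video: 4.904 Mbps × 8040 s × 1.04 = 41005.3 Mb
Total: 220445.0 Mb = 27555.6 MB.
= 27.56 GB.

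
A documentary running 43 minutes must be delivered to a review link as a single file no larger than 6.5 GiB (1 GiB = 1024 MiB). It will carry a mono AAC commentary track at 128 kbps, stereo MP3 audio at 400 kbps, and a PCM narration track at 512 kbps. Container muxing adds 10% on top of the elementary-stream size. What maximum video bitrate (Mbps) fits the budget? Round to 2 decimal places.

Budget: 6.5 GiB = 55834.6 Mb.
Stream payload after overhead: 55834.6 / 1.10 = 50758.7 Mb.
43 min = 2580 s
Total bitrate budget: 50758.7 Mb / 2580 s = 19.674 Mbps.
Audio total: 128 + 400 + 512 = 1040 kbps = 1.040 Mbps.
Video: 19.674 − 1.040 = 18.634 Mbps.

18.63 Mbps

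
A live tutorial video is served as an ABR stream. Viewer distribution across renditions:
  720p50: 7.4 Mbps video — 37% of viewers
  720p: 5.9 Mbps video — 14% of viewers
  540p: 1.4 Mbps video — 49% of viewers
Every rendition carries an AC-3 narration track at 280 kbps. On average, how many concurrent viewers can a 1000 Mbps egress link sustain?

Audio: 280 kbps = 0.280 Mbps.
Average per-viewer bitrate: 0.37×7.680 + 0.14×6.180 + 0.49×1.680 = 4.530 Mbps.
1000 Mbps = 1,000 Mbps; 1,000 / 4.530 = 220.75 → 220.

220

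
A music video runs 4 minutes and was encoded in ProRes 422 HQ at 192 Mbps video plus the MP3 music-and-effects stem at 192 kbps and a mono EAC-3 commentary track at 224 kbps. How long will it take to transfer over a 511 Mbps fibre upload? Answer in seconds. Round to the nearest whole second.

90 seconds

4 min = 240 s
Audio total: 192 + 224 = 416 kbps = 0.416 Mbps.
Total bitrate: 192.416 Mbps.
File: 192.416 Mbps × 240 s = 46179.8 Mb.
At 511 Mbps: 46179.8 / 511 = 90.4 s ≈ 90.4 seconds.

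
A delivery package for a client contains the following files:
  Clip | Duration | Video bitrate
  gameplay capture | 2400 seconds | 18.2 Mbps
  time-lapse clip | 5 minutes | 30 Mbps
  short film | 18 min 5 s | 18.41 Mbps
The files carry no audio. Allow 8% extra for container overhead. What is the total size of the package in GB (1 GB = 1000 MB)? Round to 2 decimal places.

gameplay capture: 18.200 Mbps × 2400 s × 1.08 = 47174.4 Mb
time-lapse clip: 30.000 Mbps × 300 s × 1.08 = 9720.0 Mb
short film: 18.410 Mbps × 1085 s × 1.08 = 21572.8 Mb
Total: 78467.2 Mb = 9808.4 MB.
= 9.808 GB.

9.81 GB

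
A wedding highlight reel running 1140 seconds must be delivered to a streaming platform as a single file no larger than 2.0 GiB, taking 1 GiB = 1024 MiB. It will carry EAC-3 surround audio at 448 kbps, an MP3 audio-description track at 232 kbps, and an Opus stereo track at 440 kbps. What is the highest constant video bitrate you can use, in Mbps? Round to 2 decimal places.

Budget: 2.0 GiB = 17179.9 Mb.
Total bitrate budget: 17179.9 Mb / 1140 s = 15.070 Mbps.
Audio total: 448 + 232 + 440 = 1120 kbps = 1.120 Mbps.
Video: 15.070 − 1.120 = 13.950 Mbps.

13.95 Mbps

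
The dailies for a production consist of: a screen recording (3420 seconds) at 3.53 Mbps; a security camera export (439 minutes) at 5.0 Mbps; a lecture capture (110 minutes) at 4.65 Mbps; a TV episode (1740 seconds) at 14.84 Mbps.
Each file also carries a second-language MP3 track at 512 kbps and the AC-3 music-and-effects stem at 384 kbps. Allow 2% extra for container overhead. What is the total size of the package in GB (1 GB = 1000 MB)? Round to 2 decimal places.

Audio total: 512 + 384 = 896 kbps = 0.896 Mbps.
screen recording: 4.426 Mbps × 3420 s × 1.02 = 15439.7 Mb
security camera export: 5.896 Mbps × 26340 s × 1.02 = 158406.7 Mb
lecture capture: 5.546 Mbps × 6600 s × 1.02 = 37335.7 Mb
TV episode: 15.736 Mbps × 1740 s × 1.02 = 27928.3 Mb
Total: 239110.2 Mb = 29888.8 MB.
= 29.89 GB.

29.89 GB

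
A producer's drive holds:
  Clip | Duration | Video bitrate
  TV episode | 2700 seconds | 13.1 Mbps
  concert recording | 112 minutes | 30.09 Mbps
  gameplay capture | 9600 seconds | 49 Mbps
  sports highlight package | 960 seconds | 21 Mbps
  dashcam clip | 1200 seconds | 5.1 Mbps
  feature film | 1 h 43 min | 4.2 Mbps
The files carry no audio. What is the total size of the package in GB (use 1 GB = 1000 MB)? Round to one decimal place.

95.0 GB

TV episode: 13.100 Mbps × 2700 s = 35370.0 Mb
concert recording: 30.090 Mbps × 6720 s = 202204.8 Mb
gameplay capture: 49.000 Mbps × 9600 s = 470400.0 Mb
sports highlight package: 21.000 Mbps × 960 s = 20160.0 Mb
dashcam clip: 5.100 Mbps × 1200 s = 6120.0 Mb
feature film: 4.200 Mbps × 6180 s = 25956.0 Mb
Total: 760210.8 Mb = 95026.4 MB.
= 95.03 GB.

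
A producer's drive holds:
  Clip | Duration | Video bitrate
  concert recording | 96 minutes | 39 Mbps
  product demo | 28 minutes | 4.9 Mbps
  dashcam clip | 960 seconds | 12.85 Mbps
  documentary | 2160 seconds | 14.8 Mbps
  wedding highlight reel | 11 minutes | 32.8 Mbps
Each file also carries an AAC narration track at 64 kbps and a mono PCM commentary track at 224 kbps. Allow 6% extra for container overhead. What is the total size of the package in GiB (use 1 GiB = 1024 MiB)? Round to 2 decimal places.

37.27 GiB

Audio total: 64 + 224 = 288 kbps = 0.288 Mbps.
concert recording: 39.288 Mbps × 5760 s × 1.06 = 239876.8 Mb
product demo: 5.188 Mbps × 1680 s × 1.06 = 9238.8 Mb
dashcam clip: 13.138 Mbps × 960 s × 1.06 = 13369.2 Mb
documentary: 15.088 Mbps × 2160 s × 1.06 = 34545.5 Mb
wedding highlight reel: 33.088 Mbps × 660 s × 1.06 = 23148.4 Mb
Total: 320178.7 Mb = 40022.3 MB.
= 37.27 GiB.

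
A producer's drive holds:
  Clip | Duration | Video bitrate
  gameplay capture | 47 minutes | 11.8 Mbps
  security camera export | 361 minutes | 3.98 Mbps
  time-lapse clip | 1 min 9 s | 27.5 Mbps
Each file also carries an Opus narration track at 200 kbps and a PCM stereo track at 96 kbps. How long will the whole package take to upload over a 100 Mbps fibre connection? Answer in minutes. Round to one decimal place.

Audio total: 200 + 96 = 296 kbps = 0.296 Mbps.
gameplay capture: 12.096 Mbps × 2820 s = 34110.7 Mb
security camera export: 4.276 Mbps × 21660 s = 92618.2 Mb
time-lapse clip: 27.796 Mbps × 69 s = 1917.9 Mb
Total: 128646.8 Mb = 16080.9 MB.
At 100 Mbps: 128646.8 / 100 = 1286 s ≈ 21.4 minutes.

21.4 minutes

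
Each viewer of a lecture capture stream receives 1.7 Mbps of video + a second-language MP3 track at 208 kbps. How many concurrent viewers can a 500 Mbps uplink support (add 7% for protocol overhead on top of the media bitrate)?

244

Audio: 208 kbps = 0.208 Mbps.
Per-viewer media rate: 1.908 Mbps.
On the wire with 7% overhead: 2.042 Mbps.
500 Mbps = 500.0 Mbps; 500.0 / 2.042 = 244.91 → 244 viewers.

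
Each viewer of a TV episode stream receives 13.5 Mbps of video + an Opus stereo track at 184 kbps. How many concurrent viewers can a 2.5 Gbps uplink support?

182

Audio: 184 kbps = 0.184 Mbps.
Per-viewer media rate: 13.684 Mbps.
2.5 Gbps = 2,500 Mbps; 2,500 / 13.684 = 182.70 → 182 viewers.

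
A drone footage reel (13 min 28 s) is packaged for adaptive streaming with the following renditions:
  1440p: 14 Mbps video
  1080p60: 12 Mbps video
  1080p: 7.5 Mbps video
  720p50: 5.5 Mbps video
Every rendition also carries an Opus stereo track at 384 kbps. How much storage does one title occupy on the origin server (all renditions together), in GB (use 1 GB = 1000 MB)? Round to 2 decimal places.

4.09 GB

13 min 28 s = 808 s
Audio: 384 kbps = 0.384 Mbps.
Sum of rendition bitrates: (14+0.384) + (12+0.384) + (7.5+0.384) + (5.5+0.384) = 40.536 Mbps.
× 808 s = 32,753 Mb = 4,094 MB = 4.094 GB.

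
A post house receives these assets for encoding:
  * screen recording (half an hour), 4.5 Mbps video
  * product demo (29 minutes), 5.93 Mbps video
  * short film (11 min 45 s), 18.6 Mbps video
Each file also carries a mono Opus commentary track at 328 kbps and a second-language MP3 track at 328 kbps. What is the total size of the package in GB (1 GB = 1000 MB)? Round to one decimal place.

Audio total: 328 + 328 = 656 kbps = 0.656 Mbps.
screen recording: 5.156 Mbps × 1800 s = 9280.8 Mb
product demo: 6.586 Mbps × 1740 s = 11459.6 Mb
short film: 19.256 Mbps × 705 s = 13575.5 Mb
Total: 34315.9 Mb = 4289.5 MB.
= 4.289 GB.

4.3 GB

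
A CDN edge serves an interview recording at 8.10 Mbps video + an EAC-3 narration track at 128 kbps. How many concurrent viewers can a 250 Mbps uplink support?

Audio: 128 kbps = 0.128 Mbps.
Per-viewer media rate: 8.228 Mbps.
250 Mbps = 250.0 Mbps; 250.0 / 8.228 = 30.38 → 30 viewers.

30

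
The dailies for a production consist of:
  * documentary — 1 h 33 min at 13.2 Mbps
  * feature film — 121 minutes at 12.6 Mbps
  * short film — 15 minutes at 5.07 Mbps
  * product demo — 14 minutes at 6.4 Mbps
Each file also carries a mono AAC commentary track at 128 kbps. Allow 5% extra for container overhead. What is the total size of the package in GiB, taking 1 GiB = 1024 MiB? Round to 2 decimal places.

21.63 GiB

Audio: 128 kbps = 0.128 Mbps.
documentary: 13.328 Mbps × 5580 s × 1.05 = 78088.8 Mb
feature film: 12.728 Mbps × 7260 s × 1.05 = 97025.5 Mb
short film: 5.198 Mbps × 900 s × 1.05 = 4912.1 Mb
product demo: 6.528 Mbps × 840 s × 1.05 = 5757.7 Mb
Total: 185784.1 Mb = 23223.0 MB.
= 21.63 GiB.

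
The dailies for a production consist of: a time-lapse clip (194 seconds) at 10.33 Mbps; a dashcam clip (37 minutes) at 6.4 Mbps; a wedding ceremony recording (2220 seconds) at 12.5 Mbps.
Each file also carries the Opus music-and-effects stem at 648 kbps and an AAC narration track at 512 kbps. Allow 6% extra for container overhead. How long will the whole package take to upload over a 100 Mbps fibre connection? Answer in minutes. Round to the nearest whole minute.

Audio total: 648 + 512 = 1160 kbps = 1.160 Mbps.
time-lapse clip: 11.490 Mbps × 194 s × 1.06 = 2362.8 Mb
dashcam clip: 7.560 Mbps × 2220 s × 1.06 = 17790.2 Mb
wedding ceremony recording: 13.660 Mbps × 2220 s × 1.06 = 32144.7 Mb
Total: 52297.7 Mb = 6537.2 MB.
At 100 Mbps: 52297.7 / 100 = 523 s ≈ 8.72 minutes.

9 minutes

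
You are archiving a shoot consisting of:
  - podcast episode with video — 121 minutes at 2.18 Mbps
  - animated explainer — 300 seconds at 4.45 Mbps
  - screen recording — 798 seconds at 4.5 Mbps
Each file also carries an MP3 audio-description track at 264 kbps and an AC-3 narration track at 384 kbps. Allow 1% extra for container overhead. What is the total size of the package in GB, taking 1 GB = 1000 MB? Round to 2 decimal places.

3.30 GB

Audio total: 264 + 384 = 648 kbps = 0.648 Mbps.
podcast episode with video: 2.828 Mbps × 7260 s × 1.01 = 20736.6 Mb
animated explainer: 5.098 Mbps × 300 s × 1.01 = 1544.7 Mb
screen recording: 5.148 Mbps × 798 s × 1.01 = 4149.2 Mb
Total: 26430.5 Mb = 3303.8 MB.
= 3.304 GB.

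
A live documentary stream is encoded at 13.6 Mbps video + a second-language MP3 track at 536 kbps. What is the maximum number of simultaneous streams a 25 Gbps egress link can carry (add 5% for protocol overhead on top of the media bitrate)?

1684

Audio: 536 kbps = 0.536 Mbps.
Per-viewer media rate: 14.136 Mbps.
On the wire with 5% overhead: 14.843 Mbps.
25 Gbps = 25,000 Mbps; 25,000 / 14.843 = 1684.32 → 1684 viewers.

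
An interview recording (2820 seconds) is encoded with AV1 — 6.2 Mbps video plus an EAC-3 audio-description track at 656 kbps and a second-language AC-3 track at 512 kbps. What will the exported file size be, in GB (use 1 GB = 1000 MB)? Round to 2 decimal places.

2.60 GB

Audio total: 656 + 512 = 1168 kbps = 1.168 Mbps.
Total bitrate: 6.2 + 1.168 = 7.368 Mbps.
Stream data: 7.368 Mbps × 2820 s = 20777.8 Mb.
20,778 Mb ÷ 8 = 2,597 MB → 2.597 GB.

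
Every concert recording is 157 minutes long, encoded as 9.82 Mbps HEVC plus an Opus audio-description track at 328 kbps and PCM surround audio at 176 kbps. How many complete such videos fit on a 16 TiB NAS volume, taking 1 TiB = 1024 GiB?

157 min = 9420 s
Audio total: 328 + 176 = 504 kbps = 0.504 Mbps.
Total bitrate: 10.324 Mbps.
Per item: 10.324 Mbps × 9420 s = 97,252 Mb = 12,157 MB.
Capacity: 16 TiB = 140,737,488 Mb; 1447.14 items → 1447 complete.

1447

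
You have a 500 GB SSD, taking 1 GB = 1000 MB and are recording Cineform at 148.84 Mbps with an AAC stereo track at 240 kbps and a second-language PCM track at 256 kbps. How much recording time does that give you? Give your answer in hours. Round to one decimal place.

7.4 hours

Audio total: 240 + 256 = 496 kbps = 0.496 Mbps.
Total bitrate: 148.84 + 0.496 = 149.336 Mbps.
Capacity: 500 GB = 4,000,000 Mb.
Recording time: 4,000,000 / 149.336 = 26,785 s ≈ 7.44 hours.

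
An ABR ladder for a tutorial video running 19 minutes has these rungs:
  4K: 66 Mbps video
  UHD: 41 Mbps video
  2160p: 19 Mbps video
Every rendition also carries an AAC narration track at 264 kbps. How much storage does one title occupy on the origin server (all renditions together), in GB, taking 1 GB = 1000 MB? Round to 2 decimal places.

19 min = 1140 s
Audio: 264 kbps = 0.264 Mbps.
Sum of rendition bitrates: (66+0.264) + (41+0.264) + (19+0.264) = 126.792 Mbps.
× 1140 s = 144,543 Mb = 18,068 MB = 18.07 GB.

18.07 GB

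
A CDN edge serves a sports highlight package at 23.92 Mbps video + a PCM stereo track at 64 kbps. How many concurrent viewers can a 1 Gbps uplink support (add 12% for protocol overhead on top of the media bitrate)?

Audio: 64 kbps = 0.064 Mbps.
Per-viewer media rate: 23.984 Mbps.
On the wire with 12% overhead: 26.862 Mbps.
1 Gbps = 1,000 Mbps; 1,000 / 26.862 = 37.23 → 37 viewers.

37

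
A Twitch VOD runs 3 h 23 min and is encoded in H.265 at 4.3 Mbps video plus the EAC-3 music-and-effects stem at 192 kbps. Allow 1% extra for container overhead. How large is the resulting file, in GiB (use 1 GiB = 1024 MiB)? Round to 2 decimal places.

6.43 GiB

3 h 23 min = 203 min = 12180 s
Audio: 192 kbps = 0.192 Mbps.
Total bitrate: 4.3 + 0.192 = 4.492 Mbps.
Stream data: 4.492 Mbps × 12180 s = 54712.6 Mb.
With 1% container overhead: ×1.01.
55,260 Mb = 6,907,460,700 bytes ÷ 1,073,741,824 = 6.433 GiB.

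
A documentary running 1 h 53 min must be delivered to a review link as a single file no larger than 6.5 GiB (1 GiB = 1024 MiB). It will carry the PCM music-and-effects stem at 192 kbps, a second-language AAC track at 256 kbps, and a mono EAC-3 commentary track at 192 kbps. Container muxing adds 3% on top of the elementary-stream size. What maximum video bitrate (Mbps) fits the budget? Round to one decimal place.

Budget: 6.5 GiB = 55834.6 Mb.
Stream payload after overhead: 55834.6 / 1.03 = 54208.3 Mb.
1 h 53 min = 113 min = 6780 s
Total bitrate budget: 54208.3 Mb / 6780 s = 7.995 Mbps.
Audio total: 192 + 256 + 192 = 640 kbps = 0.640 Mbps.
Video: 7.995 − 0.640 = 7.355 Mbps.

7.4 Mbps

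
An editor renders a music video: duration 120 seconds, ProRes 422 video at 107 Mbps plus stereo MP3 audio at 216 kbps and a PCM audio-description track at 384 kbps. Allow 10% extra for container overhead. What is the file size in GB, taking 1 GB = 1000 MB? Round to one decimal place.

Audio total: 216 + 384 = 600 kbps = 0.600 Mbps.
Total bitrate: 107 + 0.600 = 107.600 Mbps.
Stream data: 107.600 Mbps × 120 s = 12912.0 Mb.
With 10% container overhead: ×1.10.
14,203 Mb ÷ 8 = 1,775 MB → 1.775 GB.

1.8 GB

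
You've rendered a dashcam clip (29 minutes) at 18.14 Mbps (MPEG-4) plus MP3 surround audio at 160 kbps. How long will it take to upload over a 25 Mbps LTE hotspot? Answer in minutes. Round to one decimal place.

29 min = 1740 s
Audio: 160 kbps = 0.160 Mbps.
Total bitrate: 18.300 Mbps.
File: 18.300 Mbps × 1740 s = 31842.0 Mb.
At 25 Mbps: 31842.0 / 25 = 1273.7 s ≈ 21.2 minutes.

21.2 minutes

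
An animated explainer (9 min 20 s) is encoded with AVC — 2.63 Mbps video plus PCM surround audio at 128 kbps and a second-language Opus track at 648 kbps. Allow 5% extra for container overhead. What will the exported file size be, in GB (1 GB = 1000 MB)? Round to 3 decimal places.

0.250 GB

9 min 20 s = 560 s
Audio total: 128 + 648 = 776 kbps = 0.776 Mbps.
Total bitrate: 2.63 + 0.776 = 3.406 Mbps.
Stream data: 3.406 Mbps × 560 s = 1907.4 Mb.
With 5% container overhead: ×1.05.
2,003 Mb ÷ 8 = 250.3 MB → 0.2503 GB.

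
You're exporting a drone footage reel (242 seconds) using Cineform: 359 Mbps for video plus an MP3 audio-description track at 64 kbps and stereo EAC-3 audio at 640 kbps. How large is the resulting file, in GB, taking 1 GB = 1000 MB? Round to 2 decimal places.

10.88 GB

Audio total: 64 + 640 = 704 kbps = 0.704 Mbps.
Total bitrate: 359 + 0.704 = 359.704 Mbps.
Stream data: 359.704 Mbps × 242 s = 87048.4 Mb.
87,048 Mb ÷ 8 = 10,881 MB → 10.88 GB.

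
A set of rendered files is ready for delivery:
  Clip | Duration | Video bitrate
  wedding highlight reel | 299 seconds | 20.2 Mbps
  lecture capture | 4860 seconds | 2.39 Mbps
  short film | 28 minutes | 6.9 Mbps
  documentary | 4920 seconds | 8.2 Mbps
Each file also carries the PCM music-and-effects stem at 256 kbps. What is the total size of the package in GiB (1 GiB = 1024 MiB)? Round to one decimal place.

Audio: 256 kbps = 0.256 Mbps.
wedding highlight reel: 20.456 Mbps × 299 s = 6116.3 Mb
lecture capture: 2.646 Mbps × 4860 s = 12859.6 Mb
short film: 7.156 Mbps × 1680 s = 12022.1 Mb
documentary: 8.456 Mbps × 4920 s = 41603.5 Mb
Total: 72601.5 Mb = 9075.2 MB.
= 8.452 GiB.

8.5 GiB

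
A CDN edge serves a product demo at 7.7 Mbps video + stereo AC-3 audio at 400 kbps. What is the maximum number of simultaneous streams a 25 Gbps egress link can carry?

Audio: 400 kbps = 0.400 Mbps.
Per-viewer media rate: 8.100 Mbps.
25 Gbps = 25,000 Mbps; 25,000 / 8.100 = 3086.42 → 3086 viewers.

3086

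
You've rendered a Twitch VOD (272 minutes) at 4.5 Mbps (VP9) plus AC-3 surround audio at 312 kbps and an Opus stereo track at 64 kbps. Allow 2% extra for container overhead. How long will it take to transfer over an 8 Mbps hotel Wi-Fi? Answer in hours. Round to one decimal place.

272 min = 16320 s
Audio total: 312 + 64 = 376 kbps = 0.376 Mbps.
Total bitrate: 4.876 Mbps.
File: 4.876 Mbps × 16320 s = 79576.3 Mb.
With 2% container overhead: ×1.02. → 81167.8 Mb.
At 8 Mbps: 81167.8 / 8 = 10146.0 s ≈ 2.82 hours.

2.8 hours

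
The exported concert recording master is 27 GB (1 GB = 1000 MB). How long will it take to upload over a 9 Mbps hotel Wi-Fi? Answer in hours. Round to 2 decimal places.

6.67 hours

File: 27 GB = 216000.0 Mb.
At 9 Mbps: 216000.0 / 9 = 24000.0 s ≈ 6.67 hours.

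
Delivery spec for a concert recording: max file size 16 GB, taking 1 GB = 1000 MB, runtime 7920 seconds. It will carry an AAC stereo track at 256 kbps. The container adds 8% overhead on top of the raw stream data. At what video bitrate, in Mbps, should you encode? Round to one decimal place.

14.7 Mbps

Budget: 16 GB = 128000.0 Mb.
Stream payload after overhead: 128000.0 / 1.08 = 118518.5 Mb.
Total bitrate budget: 118518.5 Mb / 7920 s = 14.964 Mbps.
Audio: 256 kbps = 0.256 Mbps.
Video: 14.964 − 0.256 = 14.708 Mbps.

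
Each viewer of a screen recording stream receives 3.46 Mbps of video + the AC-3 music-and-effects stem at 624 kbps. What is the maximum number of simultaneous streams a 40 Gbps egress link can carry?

Audio: 624 kbps = 0.624 Mbps.
Per-viewer media rate: 4.084 Mbps.
40 Gbps = 40,000 Mbps; 40,000 / 4.084 = 9794.32 → 9794 viewers.

9794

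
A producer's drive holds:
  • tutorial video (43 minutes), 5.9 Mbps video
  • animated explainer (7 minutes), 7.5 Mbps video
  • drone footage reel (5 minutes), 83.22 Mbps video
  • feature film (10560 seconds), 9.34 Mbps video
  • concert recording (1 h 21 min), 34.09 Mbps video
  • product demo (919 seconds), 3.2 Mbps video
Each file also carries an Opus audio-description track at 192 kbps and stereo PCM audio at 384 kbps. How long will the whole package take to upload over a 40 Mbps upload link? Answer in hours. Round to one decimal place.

2.2 hours

Audio total: 192 + 384 = 576 kbps = 0.576 Mbps.
tutorial video: 6.476 Mbps × 2580 s = 16708.1 Mb
animated explainer: 8.076 Mbps × 420 s = 3391.9 Mb
drone footage reel: 83.796 Mbps × 300 s = 25138.8 Mb
feature film: 9.916 Mbps × 10560 s = 104713.0 Mb
concert recording: 34.666 Mbps × 4860 s = 168476.8 Mb
product demo: 3.776 Mbps × 919 s = 3470.1 Mb
Total: 321898.7 Mb = 40237.3 MB.
At 40 Mbps: 321898.7 / 40 = 8047 s ≈ 2.24 hours.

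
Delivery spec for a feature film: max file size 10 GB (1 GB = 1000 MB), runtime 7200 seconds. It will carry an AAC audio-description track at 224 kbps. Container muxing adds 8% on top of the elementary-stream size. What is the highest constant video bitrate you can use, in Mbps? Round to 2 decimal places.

10.06 Mbps

Budget: 10 GB = 80000.0 Mb.
Stream payload after overhead: 80000.0 / 1.08 = 74074.1 Mb.
Total bitrate budget: 74074.1 Mb / 7200 s = 10.288 Mbps.
Audio: 224 kbps = 0.224 Mbps.
Video: 10.288 − 0.224 = 10.064 Mbps.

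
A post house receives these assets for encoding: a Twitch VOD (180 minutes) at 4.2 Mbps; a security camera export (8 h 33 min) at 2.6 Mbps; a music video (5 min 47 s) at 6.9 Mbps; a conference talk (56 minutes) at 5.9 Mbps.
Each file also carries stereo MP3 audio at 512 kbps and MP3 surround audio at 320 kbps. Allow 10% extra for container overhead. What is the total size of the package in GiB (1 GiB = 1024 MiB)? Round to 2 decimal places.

23.73 GiB

Audio total: 512 + 320 = 832 kbps = 0.832 Mbps.
Twitch VOD: 5.032 Mbps × 10800 s × 1.10 = 59780.2 Mb
security camera export: 3.432 Mbps × 30780 s × 1.10 = 116200.7 Mb
music video: 7.732 Mbps × 347 s × 1.10 = 2951.3 Mb
conference talk: 6.732 Mbps × 3360 s × 1.10 = 24881.5 Mb
Total: 203813.6 Mb = 25476.7 MB.
= 23.73 GiB.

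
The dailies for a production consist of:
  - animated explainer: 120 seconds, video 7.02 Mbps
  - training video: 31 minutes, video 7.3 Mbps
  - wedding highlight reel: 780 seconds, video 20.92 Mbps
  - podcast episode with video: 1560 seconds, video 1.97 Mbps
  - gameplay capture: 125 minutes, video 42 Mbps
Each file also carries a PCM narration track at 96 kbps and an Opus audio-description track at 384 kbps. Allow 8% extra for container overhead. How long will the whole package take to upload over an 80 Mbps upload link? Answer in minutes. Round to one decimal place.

79.8 minutes

Audio total: 96 + 384 = 480 kbps = 0.480 Mbps.
animated explainer: 7.500 Mbps × 120 s × 1.08 = 972.0 Mb
training video: 7.780 Mbps × 1860 s × 1.08 = 15628.5 Mb
wedding highlight reel: 21.400 Mbps × 780 s × 1.08 = 18027.4 Mb
podcast episode with video: 2.450 Mbps × 1560 s × 1.08 = 4127.8 Mb
gameplay capture: 42.480 Mbps × 7500 s × 1.08 = 344088.0 Mb
Total: 382843.6 Mb = 47855.4 MB.
At 80 Mbps: 382843.6 / 80 = 4786 s ≈ 79.8 minutes.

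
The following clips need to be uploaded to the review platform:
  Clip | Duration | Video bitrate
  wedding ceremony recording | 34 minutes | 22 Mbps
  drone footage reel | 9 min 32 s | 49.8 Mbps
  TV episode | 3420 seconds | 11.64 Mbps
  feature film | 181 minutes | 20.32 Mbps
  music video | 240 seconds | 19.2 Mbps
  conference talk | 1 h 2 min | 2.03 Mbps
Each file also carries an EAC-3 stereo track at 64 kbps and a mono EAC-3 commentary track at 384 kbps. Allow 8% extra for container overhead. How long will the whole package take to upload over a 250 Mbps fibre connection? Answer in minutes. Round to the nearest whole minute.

Audio total: 64 + 384 = 448 kbps = 0.448 Mbps.
wedding ceremony recording: 22.448 Mbps × 2040 s × 1.08 = 49457.4 Mb
drone footage reel: 50.248 Mbps × 572 s × 1.08 = 31041.2 Mb
TV episode: 12.088 Mbps × 3420 s × 1.08 = 44648.2 Mb
feature film: 20.768 Mbps × 10860 s × 1.08 = 243583.7 Mb
music video: 19.648 Mbps × 240 s × 1.08 = 5092.8 Mb
conference talk: 2.478 Mbps × 3720 s × 1.08 = 9955.6 Mb
Total: 383779.0 Mb = 47972.4 MB.
At 250 Mbps: 383779.0 / 250 = 1535 s ≈ 25.6 minutes.

26 minutes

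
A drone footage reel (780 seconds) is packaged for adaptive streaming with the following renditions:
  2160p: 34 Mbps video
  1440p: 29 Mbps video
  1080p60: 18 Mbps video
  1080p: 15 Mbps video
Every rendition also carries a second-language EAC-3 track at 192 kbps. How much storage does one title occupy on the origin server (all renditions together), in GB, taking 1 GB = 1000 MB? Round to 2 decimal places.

Audio: 192 kbps = 0.192 Mbps.
Sum of rendition bitrates: (34+0.192) + (29+0.192) + (18+0.192) + (15+0.192) = 96.768 Mbps.
× 780 s = 75,479 Mb = 9,435 MB = 9.435 GB.

9.43 GB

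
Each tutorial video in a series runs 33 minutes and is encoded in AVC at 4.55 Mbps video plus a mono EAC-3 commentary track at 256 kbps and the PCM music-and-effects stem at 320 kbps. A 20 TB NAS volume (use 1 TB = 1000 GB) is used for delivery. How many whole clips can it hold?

15764

33 min = 1980 s
Audio total: 256 + 320 = 576 kbps = 0.576 Mbps.
Total bitrate: 5.126 Mbps.
Per item: 5.126 Mbps × 1980 s = 10,149 Mb = 1,269 MB.
Capacity: 20 TB = 160,000,000 Mb; 15764.35 items → 15764 complete.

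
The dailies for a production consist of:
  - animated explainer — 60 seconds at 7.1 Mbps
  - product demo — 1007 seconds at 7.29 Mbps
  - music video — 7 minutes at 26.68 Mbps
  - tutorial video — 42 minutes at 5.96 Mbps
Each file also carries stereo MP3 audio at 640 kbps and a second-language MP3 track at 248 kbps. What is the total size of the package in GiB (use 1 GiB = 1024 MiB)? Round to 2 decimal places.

4.37 GiB

Audio total: 640 + 248 = 888 kbps = 0.888 Mbps.
animated explainer: 7.988 Mbps × 60 s = 479.3 Mb
product demo: 8.178 Mbps × 1007 s = 8235.2 Mb
music video: 27.568 Mbps × 420 s = 11578.6 Mb
tutorial video: 6.848 Mbps × 2520 s = 17257.0 Mb
Total: 37550.0 Mb = 4693.8 MB.
= 4.371 GiB.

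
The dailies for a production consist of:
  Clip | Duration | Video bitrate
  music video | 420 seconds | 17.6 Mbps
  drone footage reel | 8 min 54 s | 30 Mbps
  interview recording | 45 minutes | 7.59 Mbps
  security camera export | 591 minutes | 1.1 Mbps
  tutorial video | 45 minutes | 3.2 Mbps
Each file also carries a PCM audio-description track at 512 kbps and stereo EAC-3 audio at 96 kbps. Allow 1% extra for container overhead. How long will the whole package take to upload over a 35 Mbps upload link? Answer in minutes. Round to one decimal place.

56.3 minutes

Audio total: 512 + 96 = 608 kbps = 0.608 Mbps.
music video: 18.208 Mbps × 420 s × 1.01 = 7723.8 Mb
drone footage reel: 30.608 Mbps × 534 s × 1.01 = 16508.1 Mb
interview recording: 8.198 Mbps × 2700 s × 1.01 = 22355.9 Mb
security camera export: 1.708 Mbps × 35460 s × 1.01 = 61171.3 Mb
tutorial video: 3.808 Mbps × 2700 s × 1.01 = 10384.4 Mb
Total: 118143.7 Mb = 14768.0 MB.
At 35 Mbps: 118143.7 / 35 = 3376 s ≈ 56.3 minutes.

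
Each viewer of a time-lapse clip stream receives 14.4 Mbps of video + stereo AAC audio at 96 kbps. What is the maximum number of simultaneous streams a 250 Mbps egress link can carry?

17

Audio: 96 kbps = 0.096 Mbps.
Per-viewer media rate: 14.496 Mbps.
250 Mbps = 250.0 Mbps; 250.0 / 14.496 = 17.25 → 17 viewers.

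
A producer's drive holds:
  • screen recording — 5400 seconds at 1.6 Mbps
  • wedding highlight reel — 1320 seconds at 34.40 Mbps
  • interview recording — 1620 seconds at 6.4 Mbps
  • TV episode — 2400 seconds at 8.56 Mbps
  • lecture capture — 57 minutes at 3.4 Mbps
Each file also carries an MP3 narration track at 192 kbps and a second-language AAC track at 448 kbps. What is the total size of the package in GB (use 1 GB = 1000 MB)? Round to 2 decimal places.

13.21 GB

Audio total: 192 + 448 = 640 kbps = 0.640 Mbps.
screen recording: 2.240 Mbps × 5400 s = 12096.0 Mb
wedding highlight reel: 35.040 Mbps × 1320 s = 46252.8 Mb
interview recording: 7.040 Mbps × 1620 s = 11404.8 Mb
TV episode: 9.200 Mbps × 2400 s = 22080.0 Mb
lecture capture: 4.040 Mbps × 3420 s = 13816.8 Mb
Total: 105650.4 Mb = 13206.3 MB.
= 13.21 GB.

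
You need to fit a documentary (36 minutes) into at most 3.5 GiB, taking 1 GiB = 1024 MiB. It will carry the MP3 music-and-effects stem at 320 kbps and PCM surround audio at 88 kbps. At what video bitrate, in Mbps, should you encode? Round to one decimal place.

13.5 Mbps

Budget: 3.5 GiB = 30064.8 Mb.
36 min = 2160 s
Total bitrate budget: 30064.8 Mb / 2160 s = 13.919 Mbps.
Audio total: 320 + 88 = 408 kbps = 0.408 Mbps.
Video: 13.919 − 0.408 = 13.511 Mbps.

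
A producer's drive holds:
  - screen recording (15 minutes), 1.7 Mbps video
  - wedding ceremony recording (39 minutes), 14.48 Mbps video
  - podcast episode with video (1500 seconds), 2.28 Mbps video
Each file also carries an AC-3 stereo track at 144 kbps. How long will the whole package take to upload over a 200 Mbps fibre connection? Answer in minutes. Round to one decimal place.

3.3 minutes

Audio: 144 kbps = 0.144 Mbps.
screen recording: 1.844 Mbps × 900 s = 1659.6 Mb
wedding ceremony recording: 14.624 Mbps × 2340 s = 34220.2 Mb
podcast episode with video: 2.424 Mbps × 1500 s = 3636.0 Mb
Total: 39515.8 Mb = 4939.5 MB.
At 200 Mbps: 39515.8 / 200 = 198 s ≈ 3.29 minutes.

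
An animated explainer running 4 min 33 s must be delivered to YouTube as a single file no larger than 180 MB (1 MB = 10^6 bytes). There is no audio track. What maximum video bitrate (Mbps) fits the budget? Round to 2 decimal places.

Budget: 180 MB = 1440.0 Mb.
4 min 33 s = 273 s
Total bitrate budget: 1440.0 Mb / 273 s = 5.275 Mbps.

5.27 Mbps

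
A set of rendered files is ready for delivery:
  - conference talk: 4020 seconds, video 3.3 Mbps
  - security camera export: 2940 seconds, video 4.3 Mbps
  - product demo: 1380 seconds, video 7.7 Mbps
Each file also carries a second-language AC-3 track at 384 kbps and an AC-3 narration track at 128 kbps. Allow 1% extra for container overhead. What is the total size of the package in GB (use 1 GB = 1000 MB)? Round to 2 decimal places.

Audio total: 384 + 128 = 512 kbps = 0.512 Mbps.
conference talk: 3.812 Mbps × 4020 s × 1.01 = 15477.5 Mb
security camera export: 4.812 Mbps × 2940 s × 1.01 = 14288.8 Mb
product demo: 8.212 Mbps × 1380 s × 1.01 = 11445.9 Mb
Total: 41212.1 Mb = 5151.5 MB.
= 5.152 GB.

5.15 GB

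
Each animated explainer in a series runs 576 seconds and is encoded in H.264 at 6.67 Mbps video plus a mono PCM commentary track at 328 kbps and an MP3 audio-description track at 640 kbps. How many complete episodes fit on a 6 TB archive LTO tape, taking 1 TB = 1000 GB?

Audio total: 328 + 640 = 968 kbps = 0.968 Mbps.
Total bitrate: 7.638 Mbps.
Per item: 7.638 Mbps × 576 s = 4,399 Mb = 549.9 MB.
Capacity: 6 TB = 48,000,000 Mb; 10910.36 items → 10910 complete.

10910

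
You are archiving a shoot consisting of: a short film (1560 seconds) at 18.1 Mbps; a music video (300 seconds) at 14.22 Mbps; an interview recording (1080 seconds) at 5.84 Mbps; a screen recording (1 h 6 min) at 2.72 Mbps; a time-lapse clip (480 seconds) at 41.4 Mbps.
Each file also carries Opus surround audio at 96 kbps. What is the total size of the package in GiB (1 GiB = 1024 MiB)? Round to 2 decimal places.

Audio: 96 kbps = 0.096 Mbps.
short film: 18.196 Mbps × 1560 s = 28385.8 Mb
music video: 14.316 Mbps × 300 s = 4294.8 Mb
interview recording: 5.936 Mbps × 1080 s = 6410.9 Mb
screen recording: 2.816 Mbps × 3960 s = 11151.4 Mb
time-lapse clip: 41.496 Mbps × 480 s = 19918.1 Mb
Total: 70160.9 Mb = 8770.1 MB.
= 8.168 GiB.

8.17 GiB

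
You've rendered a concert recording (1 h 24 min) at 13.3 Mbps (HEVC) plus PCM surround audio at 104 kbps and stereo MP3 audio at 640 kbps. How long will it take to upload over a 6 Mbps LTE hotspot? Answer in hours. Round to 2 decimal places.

3.28 hours

1 h 24 min = 84 min = 5040 s
Audio total: 104 + 640 = 744 kbps = 0.744 Mbps.
Total bitrate: 14.044 Mbps.
File: 14.044 Mbps × 5040 s = 70781.8 Mb.
At 6 Mbps: 70781.8 / 6 = 11797.0 s ≈ 3.28 hours.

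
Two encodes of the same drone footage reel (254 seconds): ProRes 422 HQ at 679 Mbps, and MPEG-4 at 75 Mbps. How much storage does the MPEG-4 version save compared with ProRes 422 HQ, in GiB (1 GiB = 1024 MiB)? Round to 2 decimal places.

ProRes 422 HQ: 679.000 Mbps × 254 s = 172466.0 Mb = 20.078 GiB.
MPEG-4: 75.000 Mbps × 254 s = 19050.0 Mb = 2.218 GiB.
Saving: 20.078 − 2.218 = 17.860 GiB.

17.86 GiB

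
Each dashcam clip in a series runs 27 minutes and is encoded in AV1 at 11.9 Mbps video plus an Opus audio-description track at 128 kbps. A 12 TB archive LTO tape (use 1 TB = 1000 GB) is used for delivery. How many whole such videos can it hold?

4926

27 min = 1620 s
Audio: 128 kbps = 0.128 Mbps.
Total bitrate: 12.028 Mbps.
Per item: 12.028 Mbps × 1620 s = 19,485 Mb = 2,436 MB.
Capacity: 12 TB = 96,000,000 Mb; 4926.78 items → 4926 complete.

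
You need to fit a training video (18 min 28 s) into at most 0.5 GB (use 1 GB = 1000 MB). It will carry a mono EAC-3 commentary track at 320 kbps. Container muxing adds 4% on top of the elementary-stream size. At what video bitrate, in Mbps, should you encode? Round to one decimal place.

Budget: 0.5 GB = 4000.0 Mb.
Stream payload after overhead: 4000.0 / 1.04 = 3846.2 Mb.
18 min 28 s = 1108 s
Total bitrate budget: 3846.2 Mb / 1108 s = 3.471 Mbps.
Audio: 320 kbps = 0.320 Mbps.
Video: 3.471 − 0.320 = 3.151 Mbps.

3.2 Mbps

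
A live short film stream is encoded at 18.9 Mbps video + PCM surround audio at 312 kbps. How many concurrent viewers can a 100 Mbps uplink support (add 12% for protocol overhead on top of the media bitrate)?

4

Audio: 312 kbps = 0.312 Mbps.
Per-viewer media rate: 19.212 Mbps.
On the wire with 12% overhead: 21.517 Mbps.
100 Mbps = 100.0 Mbps; 100.0 / 21.517 = 4.65 → 4 viewers.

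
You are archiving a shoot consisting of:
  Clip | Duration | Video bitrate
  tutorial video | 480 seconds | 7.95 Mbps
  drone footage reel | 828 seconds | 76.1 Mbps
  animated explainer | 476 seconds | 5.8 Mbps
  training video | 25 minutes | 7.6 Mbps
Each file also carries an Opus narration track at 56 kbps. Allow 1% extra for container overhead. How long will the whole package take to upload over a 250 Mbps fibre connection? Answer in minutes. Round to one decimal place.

5.5 minutes

Audio: 56 kbps = 0.056 Mbps.
tutorial video: 8.006 Mbps × 480 s × 1.01 = 3881.3 Mb
drone footage reel: 76.156 Mbps × 828 s × 1.01 = 63687.7 Mb
animated explainer: 5.856 Mbps × 476 s × 1.01 = 2815.3 Mb
training video: 7.656 Mbps × 1500 s × 1.01 = 11598.8 Mb
Total: 81983.2 Mb = 10247.9 MB.
At 250 Mbps: 81983.2 / 250 = 328 s ≈ 5.47 minutes.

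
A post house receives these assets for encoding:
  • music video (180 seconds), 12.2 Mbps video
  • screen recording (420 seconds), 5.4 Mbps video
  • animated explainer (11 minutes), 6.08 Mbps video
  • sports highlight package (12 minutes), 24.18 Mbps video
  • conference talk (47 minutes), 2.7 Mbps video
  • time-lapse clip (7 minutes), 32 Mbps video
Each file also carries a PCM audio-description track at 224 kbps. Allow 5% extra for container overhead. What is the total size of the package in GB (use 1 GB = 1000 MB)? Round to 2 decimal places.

6.31 GB

Audio: 224 kbps = 0.224 Mbps.
music video: 12.424 Mbps × 180 s × 1.05 = 2348.1 Mb
screen recording: 5.624 Mbps × 420 s × 1.05 = 2480.2 Mb
animated explainer: 6.304 Mbps × 660 s × 1.05 = 4368.7 Mb
sports highlight package: 24.404 Mbps × 720 s × 1.05 = 18449.4 Mb
conference talk: 2.924 Mbps × 2820 s × 1.05 = 8658.0 Mb
time-lapse clip: 32.224 Mbps × 420 s × 1.05 = 14210.8 Mb
Total: 50515.2 Mb = 6314.4 MB.
= 6.314 GB.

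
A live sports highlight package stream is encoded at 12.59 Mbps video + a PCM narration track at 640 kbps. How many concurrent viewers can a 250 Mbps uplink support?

18

Audio: 640 kbps = 0.640 Mbps.
Per-viewer media rate: 13.230 Mbps.
250 Mbps = 250.0 Mbps; 250.0 / 13.230 = 18.90 → 18 viewers.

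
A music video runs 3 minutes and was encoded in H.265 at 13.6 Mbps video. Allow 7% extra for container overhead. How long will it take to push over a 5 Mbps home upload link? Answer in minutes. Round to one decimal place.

3 min = 180 s
File: 13.600 Mbps × 180 s = 2448.0 Mb.
With 7% container overhead: ×1.07. → 2619.4 Mb.
At 5 Mbps: 2619.4 / 5 = 523.9 s ≈ 8.73 minutes.

8.7 minutes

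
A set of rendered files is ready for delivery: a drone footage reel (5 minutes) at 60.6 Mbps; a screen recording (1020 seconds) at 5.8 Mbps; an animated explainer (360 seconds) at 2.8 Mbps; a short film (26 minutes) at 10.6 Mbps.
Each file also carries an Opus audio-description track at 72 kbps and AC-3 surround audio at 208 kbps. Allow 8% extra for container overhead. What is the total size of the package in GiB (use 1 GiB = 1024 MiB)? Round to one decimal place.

Audio total: 72 + 208 = 280 kbps = 0.280 Mbps.
drone footage reel: 60.880 Mbps × 300 s × 1.08 = 19725.1 Mb
screen recording: 6.080 Mbps × 1020 s × 1.08 = 6697.7 Mb
animated explainer: 3.080 Mbps × 360 s × 1.08 = 1197.5 Mb
short film: 10.880 Mbps × 1560 s × 1.08 = 18330.6 Mb
Total: 45951.0 Mb = 5743.9 MB.
= 5.349 GiB.

5.3 GiB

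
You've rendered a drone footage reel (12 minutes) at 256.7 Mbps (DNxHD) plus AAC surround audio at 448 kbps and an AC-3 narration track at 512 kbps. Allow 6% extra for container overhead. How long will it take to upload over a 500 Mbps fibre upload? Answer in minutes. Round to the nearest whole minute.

7 minutes

12 min = 720 s
Audio total: 448 + 512 = 960 kbps = 0.960 Mbps.
Total bitrate: 257.660 Mbps.
File: 257.660 Mbps × 720 s = 185515.2 Mb.
With 6% container overhead: ×1.06. → 196646.1 Mb.
At 500 Mbps: 196646.1 / 500 = 393.3 s ≈ 6.55 minutes.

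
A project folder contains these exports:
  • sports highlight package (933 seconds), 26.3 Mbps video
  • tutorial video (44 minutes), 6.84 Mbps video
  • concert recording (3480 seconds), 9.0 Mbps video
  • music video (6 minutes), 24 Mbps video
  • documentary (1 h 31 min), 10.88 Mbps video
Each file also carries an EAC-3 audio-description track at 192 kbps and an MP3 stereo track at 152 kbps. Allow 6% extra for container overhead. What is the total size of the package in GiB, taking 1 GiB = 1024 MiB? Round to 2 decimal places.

18.06 GiB

Audio total: 192 + 152 = 344 kbps = 0.344 Mbps.
sports highlight package: 26.644 Mbps × 933 s × 1.06 = 26350.4 Mb
tutorial video: 7.184 Mbps × 2640 s × 1.06 = 20103.7 Mb
concert recording: 9.344 Mbps × 3480 s × 1.06 = 34468.1 Mb
music video: 24.344 Mbps × 360 s × 1.06 = 9289.7 Mb
documentary: 11.224 Mbps × 5460 s × 1.06 = 64960.0 Mb
Total: 155171.9 Mb = 19396.5 MB.
= 18.06 GiB.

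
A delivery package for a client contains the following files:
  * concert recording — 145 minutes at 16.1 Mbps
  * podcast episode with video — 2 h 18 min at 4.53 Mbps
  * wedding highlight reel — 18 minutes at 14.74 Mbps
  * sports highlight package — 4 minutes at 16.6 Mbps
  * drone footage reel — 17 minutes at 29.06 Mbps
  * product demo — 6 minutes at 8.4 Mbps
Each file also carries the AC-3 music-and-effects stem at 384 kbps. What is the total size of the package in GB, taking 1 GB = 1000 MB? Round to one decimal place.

Audio: 384 kbps = 0.384 Mbps.
concert recording: 16.484 Mbps × 8700 s = 143410.8 Mb
podcast episode with video: 4.914 Mbps × 8280 s = 40687.9 Mb
wedding highlight reel: 15.124 Mbps × 1080 s = 16333.9 Mb
sports highlight package: 16.984 Mbps × 240 s = 4076.2 Mb
drone footage reel: 29.444 Mbps × 1020 s = 30032.9 Mb
product demo: 8.784 Mbps × 360 s = 3162.2 Mb
Total: 237703.9 Mb = 29713.0 MB.
= 29.71 GB.

29.7 GB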